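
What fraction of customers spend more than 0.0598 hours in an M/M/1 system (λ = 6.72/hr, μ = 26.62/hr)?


W ~ Exponential(μ−λ) for M/M/1.
μ − λ = 26.62 − 6.72 = 19.9000
P(W > t) = e^{−(μ−λ)t} = e^{−1.1900} = 0.304215

Final: 0.304215


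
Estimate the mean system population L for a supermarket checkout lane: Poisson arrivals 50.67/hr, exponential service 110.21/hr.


ρ = λ/μ = 50.67/110.21 = 0.4598
L = ρ/(1−ρ) = 0.4598/(1 − 0.4598) = 0.4598/0.5402 = 0.8510

Final: 0.8510


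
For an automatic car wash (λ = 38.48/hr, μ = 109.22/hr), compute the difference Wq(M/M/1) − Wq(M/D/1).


ρ = 38.48/109.22 = 0.3523
Wq(M/M/1) = ρ/(μ−λ) = 0.3523/70.74 = 0.004980 hr
Wq(M/D/1) = ρ/(2(μ−λ)) = 0.002490 hr
Savings = 0.004980 − 0.002490 = 0.002490 hr

Final: 0.002490 hr


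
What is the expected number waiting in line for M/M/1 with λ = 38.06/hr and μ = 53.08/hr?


ρ = 38.06/53.08 = 0.7170
Lq = ρ²/(1−ρ) = 0.5141/0.2830 = 1.8169

Final: 1.8169


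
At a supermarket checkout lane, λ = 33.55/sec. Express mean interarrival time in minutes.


Mean interarrival time = 1/λ = 1/33.55 second = 0.02981 second
In minutes: 0.02981 × 0.0166667 = 0.0004968 min

Final: 0.0004968 min


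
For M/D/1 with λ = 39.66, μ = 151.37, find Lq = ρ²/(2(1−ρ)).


ρ = 39.66/151.37 = 0.2620
M/D/1: Lq = ρ²/(2(1−ρ)) = 0.06865/(2·0.7380) = 0.04651

Final: 0.04651


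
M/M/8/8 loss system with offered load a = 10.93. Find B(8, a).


B(c,a) = (a^c/c!) / Σ_{k=0}^{c} a^k/k!
a^8/8! = 5051.737461
Σ terms (k=0..8): 1.00000 + 10.93000 + 59.73245 + 217.62523 + 594.66093 + 1299.92879 + 2368.03695 + 3697.52056 + 5051.73746 = 13301.172372
B = 5051.737461/13301.172372 = 0.379796

Final: 0.379796


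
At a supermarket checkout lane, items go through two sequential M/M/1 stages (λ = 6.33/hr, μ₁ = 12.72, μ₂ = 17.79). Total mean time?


Each node sees arrival rate λ = 6.33/hr (tandem ⇒ throughput preserved).
W₁ = 1/(μ₁−λ) = 1/(12.72−6.33) = 0.15649 hr
W₂ = 1/(μ₂−λ) = 1/(17.79−6.33) = 0.08726 hr
W_total = W₁ + W₂ = 0.15649 + 0.08726 = 0.24375 hr

Final: 0.24375 hr


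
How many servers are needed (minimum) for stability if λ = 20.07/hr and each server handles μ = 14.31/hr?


Stability requires cμ > λ ⇔ c > λ/μ.
λ/μ = 20.07/14.31 = 1.4025
Minimum integer c = ⌊1.4025⌋ + 1 = 2
Check: 2·14.31 = 28.62 > 20.07, while 1·14.31 = 14.31 ≤ 20.07

Final: 2 servers


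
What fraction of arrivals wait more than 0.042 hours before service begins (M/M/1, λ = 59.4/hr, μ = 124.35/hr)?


ρ = 59.4/124.35 = 0.4777
P(Wq > t) = ρ·e^{−(μ−λ)t} = 0.4777·e^{−2.7279}
= 0.4777·0.065356 = 0.031220

Final: 0.031220


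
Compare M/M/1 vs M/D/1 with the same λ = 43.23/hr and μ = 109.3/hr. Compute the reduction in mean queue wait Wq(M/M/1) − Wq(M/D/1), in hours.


ρ = 43.23/109.3 = 0.3955
Wq(M/M/1) = ρ/(μ−λ) = 0.3955/66.07 = 0.005986 hr
Wq(M/D/1) = ρ/(2(μ−λ)) = 0.002993 hr
Savings = 0.005986 − 0.002993 = 0.002993 hr

Final: 0.002993 hr


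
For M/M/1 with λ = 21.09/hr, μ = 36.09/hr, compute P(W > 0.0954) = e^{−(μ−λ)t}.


W ~ Exponential(μ−λ) for M/M/1.
μ − λ = 36.09 − 21.09 = 15.0000
P(W > t) = e^{−(μ−λ)t} = e^{−1.4310} = 0.239070

Final: 0.239070


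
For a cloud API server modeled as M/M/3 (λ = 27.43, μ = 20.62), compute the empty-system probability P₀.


a = λ/μ = 27.43/20.62 = 1.3303; ρ = a/c = 0.4434
Σ_{k=0}^{2} a^k/k! (terms k=0..2) = 1.00000 + 1.33026 + 0.88480 = 3.21506
Tail: a^3/(3!(1−ρ)) = 2.35403/(6·0.5566) = 0.70491
P₀ = 1/(3.21506 + 0.70491) = 1/3.91997 = 0.255104

Final: 0.255104


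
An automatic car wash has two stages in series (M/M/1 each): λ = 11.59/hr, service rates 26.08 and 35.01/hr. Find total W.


Each node sees arrival rate λ = 11.59/hr (tandem ⇒ throughput preserved).
W₁ = 1/(μ₁−λ) = 1/(26.08−11.59) = 0.06901 hr
W₂ = 1/(μ₂−λ) = 1/(35.01−11.59) = 0.04270 hr
W_total = W₁ + W₂ = 0.06901 + 0.04270 = 0.11171 hr

Final: 0.11171 hr


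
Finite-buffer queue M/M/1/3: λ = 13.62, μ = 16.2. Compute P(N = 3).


ρ = λ/μ = 13.62/16.2 = 0.8407
P_K = (1−ρ)ρ^K/(1−ρ^(K+1)) = (0.1593·0.594273)/(1 − 0.499630)
= 0.094644/0.500370 = 0.189147

Final: 0.189147


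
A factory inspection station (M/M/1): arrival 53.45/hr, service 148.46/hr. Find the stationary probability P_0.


ρ = 53.45/148.46 = 0.3600
P_n = (1−ρ)·ρ^n = (1 − 0.3600)·0.3600^0 = 0.6400·1.000000 = 0.639970

Final: 0.639970


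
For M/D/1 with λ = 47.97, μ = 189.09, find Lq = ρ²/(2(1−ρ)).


ρ = 47.97/189.09 = 0.2537
M/D/1: Lq = ρ²/(2(1−ρ)) = 0.06436/(2·0.7463) = 0.04312

Final: 0.04312


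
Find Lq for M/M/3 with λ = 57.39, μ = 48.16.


a = λ/μ = 1.1917; ρ = a/3 = 0.3972
P₀ = 0.296775
Lq = P₀·a^c·ρ / (c!·(1−ρ)²) = 0.296775·1.69219·0.3972/(6·0.36335)
= 0.09150

Final: 0.09150


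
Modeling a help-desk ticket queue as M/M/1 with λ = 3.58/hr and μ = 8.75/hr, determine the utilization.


ρ = λ/μ = 3.58/8.75 = 0.4091

Final: 0.4091


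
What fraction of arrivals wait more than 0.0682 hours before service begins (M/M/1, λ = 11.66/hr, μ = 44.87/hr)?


ρ = 11.66/44.87 = 0.2599
P(Wq > t) = ρ·e^{−(μ−λ)t} = 0.2599·e^{−2.2649}
= 0.2599·0.103838 = 0.026984

Final: 0.026984


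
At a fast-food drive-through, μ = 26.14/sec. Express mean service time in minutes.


Mean service time = 1/μ = 1/26.14 second = 0.03826 second
In minutes: 0.03826 × 0.0166667 = 0.0006376 min

Final: 0.0006376 min


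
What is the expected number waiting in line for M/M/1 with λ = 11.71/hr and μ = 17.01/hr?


ρ = 11.71/17.01 = 0.6884
Lq = ρ²/(1−ρ) = 0.4739/0.3116 = 1.5210

Final: 1.5210


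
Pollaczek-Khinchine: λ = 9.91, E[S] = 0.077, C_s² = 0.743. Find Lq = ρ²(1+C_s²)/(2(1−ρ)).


ρ = λ·E[S] = 9.91·0.077 = 0.7631
Lq = ρ²(1+C_s²)/(2(1−ρ)) = 0.5823·(1+0.743)/(2·0.2369)
= 0.5823·1.7430/0.4739 = 2.14179

Final: 2.14179


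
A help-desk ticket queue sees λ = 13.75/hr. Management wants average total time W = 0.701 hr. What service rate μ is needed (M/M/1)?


W = 1/(μ−λ) ⇒ μ − λ = 1/W = 1/0.701 = 1.4265
μ = λ + 1/W = 13.75 + 1.4265 = 15.1765 per hr

Final: 15.1765 /hr


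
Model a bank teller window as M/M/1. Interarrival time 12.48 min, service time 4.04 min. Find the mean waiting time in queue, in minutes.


λ = 60/12.48 = 4.8077 /hr
μ = 60/4.04 = 14.8515 /hr
ρ = λ/μ = 4.8077/14.8515 = 0.3237
Wq = ρ/(μ−λ) = 0.3237/(14.8515−4.8077) = 0.03223 hr
In minutes: 0.03223·60 = 1.934 min

Final: 1.934 min


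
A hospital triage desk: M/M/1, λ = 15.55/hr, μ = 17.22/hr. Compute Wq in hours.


ρ = 15.55/17.22 = 0.9030
Wq = ρ/(μ−λ) = 0.9030/(17.22 − 15.55) = 0.9030/1.67 = 0.5407 hr

Final: 0.5407 hr


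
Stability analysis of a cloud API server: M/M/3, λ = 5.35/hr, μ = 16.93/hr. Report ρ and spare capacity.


Total capacity cμ = 3·16.93 = 50.79/hr
ρ = λ/(cμ) = 5.35/50.79 = 0.1053
Stable ⇔ ρ < 1: YES
Spare capacity = cμ − λ = 50.79 − 5.35 = 45.44/hr

Final: ρ = 0.1053; stable; margin = 45.44/hr


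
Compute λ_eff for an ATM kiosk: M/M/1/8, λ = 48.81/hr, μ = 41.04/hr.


ρ = 1.1893; P_K = (1−ρ)ρ^8/(1−ρ^9) = 0.201513
λ_eff = λ(1 − P_K) = 48.81·(1 − 0.201513) = 48.81·0.798487 = 38.9741 /hr

Final: 38.9741 /hr


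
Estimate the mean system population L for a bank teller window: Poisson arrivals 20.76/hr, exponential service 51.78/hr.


ρ = λ/μ = 20.76/51.78 = 0.4009
L = ρ/(1−ρ) = 0.4009/(1 − 0.4009) = 0.4009/0.5991 = 0.6692

Final: 0.6692


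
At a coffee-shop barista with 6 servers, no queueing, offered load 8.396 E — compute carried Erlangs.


B(6,8.396) = 0.410726 (Erlang-B)
Carried load = a(1 − B) = 8.396·(1 − 0.410726) = 8.396·0.589274 = 4.9475 E

Final: 4.9475 Erlangs


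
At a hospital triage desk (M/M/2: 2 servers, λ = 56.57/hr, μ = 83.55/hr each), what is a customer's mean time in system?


a = 0.6771; ρ = 0.3385; P₀ = 0.494166
Lq = P₀·a^c·ρ/(c!(1−ρ)²) = 0.08764
Wq = Lq/λ = 0.08764/56.57 = 0.001549 hr
W = Wq + 1/μ = 0.001549 + 0.01197 = 0.01352 hr

Final: 0.01352 hr


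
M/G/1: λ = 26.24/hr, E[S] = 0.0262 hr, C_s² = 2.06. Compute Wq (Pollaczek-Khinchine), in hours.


ρ = λ·E[S] = 26.24·0.0262 = 0.6875
E[S²] = E[S]²(1+C_s²) = 0.0262²·(1+2.06) = 0.002101
Wq = λ·E[S²]/(2(1−ρ)) = 26.24·0.002101/(2·0.3125) = 0.08818 hr

Final: 0.08818 hr


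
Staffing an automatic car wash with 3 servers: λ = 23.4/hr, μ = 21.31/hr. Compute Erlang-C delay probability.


a = λ/μ = 1.0981; ρ = a/3 = 0.3660
P₀ = 0.327972 (from M/M/c formula)
C(c,a) = [a^c/(c!(1−ρ))]·P₀ = [1.32403/(6·0.6340)]·0.327972
= 0.34808·0.327972 = 0.114159

Final: 0.114159


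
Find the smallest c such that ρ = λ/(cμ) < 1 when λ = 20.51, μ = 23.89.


Stability requires cμ > λ ⇔ c > λ/μ.
λ/μ = 20.51/23.89 = 0.8585
Minimum integer c = ⌊0.8585⌋ + 1 = 1
Check: 1·23.89 = 23.89 > 20.51, while 0·23.89 = 0.00 ≤ 20.51

Final: 1 servers


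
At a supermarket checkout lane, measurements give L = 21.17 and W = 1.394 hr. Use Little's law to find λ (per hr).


λ = L/W = 21.17/1.394 = 15.1865 /hr

Final: 15.1865 /hr


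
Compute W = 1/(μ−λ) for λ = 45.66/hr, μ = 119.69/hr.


W = 1/(μ−λ) = 1/(119.69 − 45.66) = 1/74.03 = 0.01351 hr

Final: 0.01351 hr


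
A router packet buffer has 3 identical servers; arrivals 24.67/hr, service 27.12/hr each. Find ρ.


ρ = λ/(cμ) = 24.67/(3·27.12) = 24.67/81.36 = 0.3032

Final: 0.3032


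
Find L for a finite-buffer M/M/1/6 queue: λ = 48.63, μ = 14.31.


ρ = 48.63/14.31 = 3.3983
L = ρ[1 − (K+1)ρ^K + Kρ^(K+1)] / [(1−ρ)(1−ρ^(K+1))]
Numerator: 3.3983·(1 − 7·1540.237932 + 6·5234.225762) = 70089.352082
Denominator: (-2.3983)·(-5233.225762) = 12550.964931
L = 70089.352082/12550.964931 = 5.5844

Final: 5.5844


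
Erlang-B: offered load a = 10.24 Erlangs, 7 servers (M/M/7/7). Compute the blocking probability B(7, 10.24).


B(c,a) = (a^c/c!) / Σ_{k=0}^{c} a^k/k!
a^7/7! = 2342.443692
Σ terms (k=0..7): 1.00000 + 10.24000 + 52.42880 + 178.95697 + 458.12984 + 938.24992 + 1601.27987 + 2342.44369 = 5582.729097
B = 2342.443692/5582.729097 = 0.419588

Final: 0.419588


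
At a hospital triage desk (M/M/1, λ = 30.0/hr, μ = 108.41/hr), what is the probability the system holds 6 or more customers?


ρ = 30.0/108.41 = 0.2767
P(N ≥ n) = ρ^n = 0.2767^6 = 0.0004491

Final: 0.0004491


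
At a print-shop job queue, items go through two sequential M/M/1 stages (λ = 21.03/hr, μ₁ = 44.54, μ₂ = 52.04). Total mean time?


Each node sees arrival rate λ = 21.03/hr (tandem ⇒ throughput preserved).
W₁ = 1/(μ₁−λ) = 1/(44.54−21.03) = 0.04254 hr
W₂ = 1/(μ₂−λ) = 1/(52.04−21.03) = 0.03225 hr
W_total = W₁ + W₂ = 0.04254 + 0.03225 = 0.07478 hr

Final: 0.07478 hr


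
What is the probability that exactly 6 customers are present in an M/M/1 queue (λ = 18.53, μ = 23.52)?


ρ = 18.53/23.52 = 0.7878
P_n = (1−ρ)·ρ^n = (1 − 0.7878)·0.7878^6 = 0.2122·0.239127 = 0.050733

Final: 0.050733


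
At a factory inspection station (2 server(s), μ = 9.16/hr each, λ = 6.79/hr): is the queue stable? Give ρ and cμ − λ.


Total capacity cμ = 2·9.16 = 18.32/hr
ρ = λ/(cμ) = 6.79/18.32 = 0.3706
Stable ⇔ ρ < 1: YES
Spare capacity = cμ − λ = 18.32 − 6.79 = 11.53/hr

Final: ρ = 0.3706; stable; margin = 11.53/hr


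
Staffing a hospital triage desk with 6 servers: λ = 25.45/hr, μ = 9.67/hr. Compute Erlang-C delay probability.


a = λ/μ = 2.6319; ρ = a/6 = 0.4386
P₀ = 0.071392 (from M/M/c formula)
C(c,a) = [a^c/(c!(1−ρ))]·P₀ = [332.32872/(720·0.5614)]·0.071392
= 0.82223·0.071392 = 0.058701

Final: 0.058701


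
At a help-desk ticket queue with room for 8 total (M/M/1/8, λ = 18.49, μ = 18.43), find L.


ρ = 18.49/18.43 = 1.0033
L = ρ[1 − (K+1)ρ^K + Kρ^(K+1)] / [(1−ρ)(1−ρ^(K+1))]
Numerator: 1.0033·(1 − 9·1.026343 + 8·1.029685) = 0.0003887
Denominator: (-0.003256)·(-0.029685) = 0.00009664
L = 0.0003887/0.00009664 = 4.0217

Final: 4.0217


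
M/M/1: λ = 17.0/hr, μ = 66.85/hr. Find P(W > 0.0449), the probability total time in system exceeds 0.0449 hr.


W ~ Exponential(μ−λ) for M/M/1.
μ − λ = 66.85 − 17.0 = 49.8500
P(W > t) = e^{−(μ−λ)t} = e^{−2.2383} = 0.106643

Final: 0.106643


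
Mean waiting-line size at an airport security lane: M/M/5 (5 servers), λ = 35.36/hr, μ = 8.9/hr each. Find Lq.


a = λ/μ = 3.9730; ρ = a/5 = 0.7946
P₀ = 0.013538
Lq = P₀·a^c·ρ / (c!·(1−ρ)²) = 0.013538·989.94541·0.7946/(120·0.04219)
= 2.10365

Final: 2.10365


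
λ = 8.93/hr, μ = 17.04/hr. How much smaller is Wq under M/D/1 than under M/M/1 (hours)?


ρ = 8.93/17.04 = 0.5241
Wq(M/M/1) = ρ/(μ−λ) = 0.5241/8.11 = 0.06462 hr
Wq(M/D/1) = ρ/(2(μ−λ)) = 0.03231 hr
Savings = 0.06462 − 0.03231 = 0.03231 hr

Final: 0.03231 hr


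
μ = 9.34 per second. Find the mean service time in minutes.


Mean service time = 1/μ = 1/9.34 second = 0.10707 second
In minutes: 0.10707 × 0.0166667 = 0.001784 min

Final: 0.001784 min


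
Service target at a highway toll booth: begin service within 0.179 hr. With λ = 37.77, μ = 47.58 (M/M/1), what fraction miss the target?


ρ = 37.77/47.58 = 0.7938
P(Wq > t) = ρ·e^{−(μ−λ)t} = 0.7938·e^{−1.7560}
= 0.7938·0.172736 = 0.137122

Final: 0.137122


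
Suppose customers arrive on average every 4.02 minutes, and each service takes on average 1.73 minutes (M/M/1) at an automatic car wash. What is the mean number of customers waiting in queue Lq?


λ = 60/4.02 = 14.9254 /hr
μ = 60/1.73 = 34.6821 /hr
ρ = λ/μ = 14.9254/34.6821 = 0.4303
Lq = ρ²/(1−ρ) = 0.1852/0.5697 = 0.3251

Final: 0.3251


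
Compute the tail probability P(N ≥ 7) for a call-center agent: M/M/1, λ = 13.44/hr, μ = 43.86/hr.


ρ = 13.44/43.86 = 0.3064
P(N ≥ n) = ρ^n = 0.3064^7 = 0.0002537

Final: 0.0002537


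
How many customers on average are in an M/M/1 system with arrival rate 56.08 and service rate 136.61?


ρ = λ/μ = 56.08/136.61 = 0.4105
L = ρ/(1−ρ) = 0.4105/(1 − 0.4105) = 0.4105/0.5895 = 0.6964

Final: 0.6964


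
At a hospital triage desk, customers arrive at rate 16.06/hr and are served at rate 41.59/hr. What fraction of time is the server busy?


ρ = λ/μ = 16.06/41.59 = 0.3862

Final: 0.3862


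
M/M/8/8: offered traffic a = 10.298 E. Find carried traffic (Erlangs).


B(8,10.298) = 0.352052 (Erlang-B)
Carried load = a(1 − B) = 10.298·(1 − 0.352052) = 10.298·0.647948 = 6.6726 E

Final: 6.6726 Erlangs


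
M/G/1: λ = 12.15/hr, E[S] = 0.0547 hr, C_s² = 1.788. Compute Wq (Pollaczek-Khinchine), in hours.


ρ = λ·E[S] = 12.15·0.0547 = 0.6646
E[S²] = E[S]²(1+C_s²) = 0.0547²·(1+1.788) = 0.008342
Wq = λ·E[S²]/(2(1−ρ)) = 12.15·0.008342/(2·0.3354) = 0.15110 hr

Final: 0.15110 hr


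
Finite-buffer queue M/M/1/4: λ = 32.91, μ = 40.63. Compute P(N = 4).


ρ = λ/μ = 32.91/40.63 = 0.8100
P_K = (1−ρ)ρ^K/(1−ρ^(K+1)) = (0.1900·0.430452)/(1 − 0.348663)
= 0.081789/0.651337 = 0.125571

Final: 0.125571


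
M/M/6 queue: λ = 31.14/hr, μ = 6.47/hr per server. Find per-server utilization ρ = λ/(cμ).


ρ = λ/(cμ) = 31.14/(6·6.47) = 31.14/38.82 = 0.8022

Final: 0.8022


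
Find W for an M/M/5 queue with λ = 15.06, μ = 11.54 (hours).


a = 1.3050; ρ = 0.2610; P₀ = 0.270963
Lq = P₀·a^c·ρ/(c!(1−ρ)²) = 0.004085
Wq = Lq/λ = 0.004085/15.06 = 0.0002712 hr
W = Wq + 1/μ = 0.0002712 + 0.08666 = 0.08693 hr

Final: 0.08693 hr


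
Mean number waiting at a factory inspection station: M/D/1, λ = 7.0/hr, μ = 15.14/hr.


ρ = 7.0/15.14 = 0.4624
M/D/1: Lq = ρ²/(2(1−ρ)) = 0.2138/(2·0.5376) = 0.19880

Final: 0.19880


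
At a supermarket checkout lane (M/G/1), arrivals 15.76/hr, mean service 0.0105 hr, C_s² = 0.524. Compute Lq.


ρ = λ·E[S] = 15.76·0.0105 = 0.1655
Lq = ρ²(1+C_s²)/(2(1−ρ)) = 0.02738·(1+0.524)/(2·0.8345)
= 0.02738·1.5240/1.6690 = 0.02500

Final: 0.02500


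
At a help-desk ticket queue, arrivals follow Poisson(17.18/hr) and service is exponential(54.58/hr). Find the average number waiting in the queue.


ρ = 17.18/54.58 = 0.3148
Lq = ρ²/(1−ρ) = 0.09908/0.6852 = 0.1446

Final: 0.1446


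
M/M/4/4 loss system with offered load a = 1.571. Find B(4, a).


B(c,a) = (a^c/c!) / Σ_{k=0}^{c} a^k/k!
a^4/4! = 0.253801
Σ terms (k=0..4): 1.00000 + 1.57100 + 1.23402 + 0.64622 + 0.25380 = 4.705037
B = 0.253801/4.705037 = 0.053942

Final: 0.053942


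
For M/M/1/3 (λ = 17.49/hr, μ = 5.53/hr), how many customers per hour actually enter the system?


ρ = 3.1627; P_K = (1−ρ)ρ^3/(1−ρ^4) = 0.690722
λ_eff = λ(1 − P_K) = 17.49·(1 − 0.690722) = 17.49·0.309278 = 5.4093 /hr

Final: 5.4093 /hr


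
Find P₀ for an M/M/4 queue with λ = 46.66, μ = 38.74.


a = λ/μ = 46.66/38.74 = 1.2044; ρ = a/c = 0.3011
Σ_{k=0}^{3} a^k/k! (terms k=0..3) = 1.00000 + 1.20444 + 0.72534 + 0.29121 = 3.22099
Tail: a^4/(4!(1−ρ)) = 2.10446/(24·0.6989) = 0.12546
P₀ = 1/(3.22099 + 0.12546) = 1/3.34645 = 0.298824

Final: 0.298824


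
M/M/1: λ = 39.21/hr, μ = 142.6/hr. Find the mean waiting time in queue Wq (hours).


ρ = 39.21/142.6 = 0.2750
Wq = ρ/(μ−λ) = 0.2750/(142.6 − 39.21) = 0.2750/103.39 = 0.002659 hr

Final: 0.002659 hr


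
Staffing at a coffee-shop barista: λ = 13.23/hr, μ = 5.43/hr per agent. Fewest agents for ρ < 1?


Stability requires cμ > λ ⇔ c > λ/μ.
λ/μ = 13.23/5.43 = 2.4365
Minimum integer c = ⌊2.4365⌋ + 1 = 3
Check: 3·5.43 = 16.29 > 13.23, while 2·5.43 = 10.86 ≤ 13.23

Final: 3 servers


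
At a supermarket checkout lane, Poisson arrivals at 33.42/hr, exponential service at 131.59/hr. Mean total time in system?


W = 1/(μ−λ) = 1/(131.59 − 33.42) = 1/98.17 = 0.01019 hr

Final: 0.01019 hr


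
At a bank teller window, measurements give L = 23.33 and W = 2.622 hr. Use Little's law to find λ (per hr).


λ = L/W = 23.33/2.622 = 8.8978 /hr

Final: 8.8978 /hr


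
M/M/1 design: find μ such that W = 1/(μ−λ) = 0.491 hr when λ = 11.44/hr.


W = 1/(μ−λ) ⇒ μ − λ = 1/W = 1/0.491 = 2.0367
μ = λ + 1/W = 11.44 + 2.0367 = 13.4767 per hr

Final: 13.4767 /hr


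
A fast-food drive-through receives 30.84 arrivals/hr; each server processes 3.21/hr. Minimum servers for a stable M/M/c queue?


Stability requires cμ > λ ⇔ c > λ/μ.
λ/μ = 30.84/3.21 = 9.6075
Minimum integer c = ⌊9.6075⌋ + 1 = 10
Check: 10·3.21 = 32.10 > 30.84, while 9·3.21 = 28.89 ≤ 30.84

Final: 10 servers


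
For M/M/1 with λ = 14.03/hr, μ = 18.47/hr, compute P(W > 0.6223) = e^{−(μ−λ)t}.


W ~ Exponential(μ−λ) for M/M/1.
μ − λ = 18.47 − 14.03 = 4.4400
P(W > t) = e^{−(μ−λ)t} = e^{−2.7630} = 0.063101

Final: 0.063101


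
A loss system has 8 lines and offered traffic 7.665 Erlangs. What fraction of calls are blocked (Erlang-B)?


B(c,a) = (a^c/c!) / Σ_{k=0}^{c} a^k/k!
a^8/8! = 295.513108
Σ terms (k=0..8): 1.00000 + 7.66500 + 29.37611 + 75.05597 + 143.82600 + 220.48525 + 281.66991 + 308.42855 + 295.51311 = 1363.019907
B = 295.513108/1363.019907 = 0.216808

Final: 0.216808


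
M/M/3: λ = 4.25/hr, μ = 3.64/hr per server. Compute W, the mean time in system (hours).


a = 1.1676; ρ = 0.3892; P₀ = 0.304551
Lq = P₀·a^c·ρ/(c!(1−ρ)²) = 0.08428
Wq = Lq/λ = 0.08428/4.25 = 0.01983 hr
W = Wq + 1/μ = 0.01983 + 0.27473 = 0.29456 hr

Final: 0.29456 hr


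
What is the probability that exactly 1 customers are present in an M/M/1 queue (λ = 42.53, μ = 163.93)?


ρ = 42.53/163.93 = 0.2594
P_n = (1−ρ)·ρ^n = (1 − 0.2594)·0.2594^1 = 0.7406·0.259440 = 0.192131

Final: 0.192131


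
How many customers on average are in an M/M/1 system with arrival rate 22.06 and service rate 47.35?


ρ = λ/μ = 22.06/47.35 = 0.4659
L = ρ/(1−ρ) = 0.4659/(1 − 0.4659) = 0.4659/0.5341 = 0.8723

Final: 0.8723


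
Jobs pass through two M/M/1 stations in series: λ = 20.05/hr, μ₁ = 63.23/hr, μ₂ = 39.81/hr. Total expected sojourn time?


Each node sees arrival rate λ = 20.05/hr (tandem ⇒ throughput preserved).
W₁ = 1/(μ₁−λ) = 1/(63.23−20.05) = 0.02316 hr
W₂ = 1/(μ₂−λ) = 1/(39.81−20.05) = 0.05061 hr
W_total = W₁ + W₂ = 0.02316 + 0.05061 = 0.07377 hr

Final: 0.07377 hr


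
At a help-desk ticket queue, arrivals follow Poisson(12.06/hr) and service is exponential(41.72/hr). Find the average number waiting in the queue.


ρ = 12.06/41.72 = 0.2891
Lq = ρ²/(1−ρ) = 0.08356/0.7109 = 0.1175

Final: 0.1175


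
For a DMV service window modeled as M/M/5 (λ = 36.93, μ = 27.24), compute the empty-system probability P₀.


a = λ/μ = 36.93/27.24 = 1.3557; ρ = a/c = 0.2711
Σ_{k=0}^{4} a^k/k! (terms k=0..4) = 1.00000 + 1.35573 + 0.91900 + 0.41530 + 0.14076 = 3.83079
Tail: a^5/(5!(1−ρ)) = 4.57995/(120·0.7289) = 0.05236
P₀ = 1/(3.83079 + 0.05236) = 1/3.88315 = 0.257523

Final: 0.257523


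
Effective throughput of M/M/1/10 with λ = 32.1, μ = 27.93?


ρ = 1.1493; P_K = (1−ρ)ρ^10/(1−ρ^11) = 0.165778
λ_eff = λ(1 − P_K) = 32.1·(1 − 0.165778) = 32.1·0.834222 = 26.7785 /hr

Final: 26.7785 /hr


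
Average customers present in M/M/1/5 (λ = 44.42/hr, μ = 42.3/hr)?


ρ = 44.42/42.3 = 1.0501
L = ρ[1 − (K+1)ρ^K + Kρ^(K+1)] / [(1−ρ)(1−ρ^(K+1))]
Numerator: 1.0501·(1 − 6·1.277000 + 5·1.341001) = 0.045160
Denominator: (-0.05012)·(-0.341001) = 0.017090
L = 0.045160/0.017090 = 2.6424

Final: 2.6424


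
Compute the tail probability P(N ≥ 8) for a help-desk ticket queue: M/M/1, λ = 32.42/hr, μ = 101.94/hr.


ρ = 32.42/101.94 = 0.3180
P(N ≥ n) = ρ^n = 0.3180^8 = 0.0001047

Final: 0.0001047


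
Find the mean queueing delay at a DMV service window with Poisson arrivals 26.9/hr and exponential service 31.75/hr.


ρ = 26.9/31.75 = 0.8472
Wq = ρ/(μ−λ) = 0.8472/(31.75 − 26.9) = 0.8472/4.85 = 0.1747 hr

Final: 0.1747 hr


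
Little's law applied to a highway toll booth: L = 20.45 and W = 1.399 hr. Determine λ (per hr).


λ = L/W = 20.45/1.399 = 14.6176 /hr

Final: 14.6176 /hr


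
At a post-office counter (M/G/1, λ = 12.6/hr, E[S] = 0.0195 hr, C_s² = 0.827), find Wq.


ρ = λ·E[S] = 12.6·0.0195 = 0.2457
E[S²] = E[S]²(1+C_s²) = 0.0195²·(1+0.827) = 0.0006947
Wq = λ·E[S²]/(2(1−ρ)) = 12.6·0.0006947/(2·0.7543) = 0.005802 hr

Final: 0.005802 hr


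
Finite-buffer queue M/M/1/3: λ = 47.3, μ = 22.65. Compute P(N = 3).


ρ = λ/μ = 47.3/22.65 = 2.0883
P_K = (1−ρ)ρ^K/(1−ρ^(K+1)) = (-1.0883·9.107073)/(1 − 19.018302)
= -9.911229/-18.018302 = 0.550065

Final: 0.550065


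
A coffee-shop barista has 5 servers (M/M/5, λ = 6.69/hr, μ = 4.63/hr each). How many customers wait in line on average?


a = λ/μ = 1.4449; ρ = a/5 = 0.2890
P₀ = 0.235457
Lq = P₀·a^c·ρ / (c!·(1−ρ)²) = 0.235457·6.29833·0.2890/(120·0.50554)
= 0.007064

Final: 0.007064


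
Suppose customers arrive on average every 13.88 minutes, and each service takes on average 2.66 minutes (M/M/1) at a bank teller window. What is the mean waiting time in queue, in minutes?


λ = 60/13.88 = 4.3228 /hr
μ = 60/2.66 = 22.5564 /hr
ρ = λ/μ = 4.3228/22.5564 = 0.1916
Wq = ρ/(μ−λ) = 0.1916/(22.5564−4.3228) = 0.01051 hr
In minutes: 0.01051·60 = 0.6306 min

Final: 0.6306 min


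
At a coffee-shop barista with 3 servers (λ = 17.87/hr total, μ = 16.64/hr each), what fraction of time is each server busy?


ρ = λ/(cμ) = 17.87/(3·16.64) = 17.87/49.92 = 0.3580

Final: 0.3580


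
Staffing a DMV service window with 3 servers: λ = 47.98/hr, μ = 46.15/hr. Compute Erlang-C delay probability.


a = λ/μ = 1.0397; ρ = a/3 = 0.3466
P₀ = 0.348832 (from M/M/c formula)
C(c,a) = [a^c/(c!(1−ρ))]·P₀ = [1.12374/(6·0.6534)]·0.348832
= 0.28662·0.348832 = 0.099981

Final: 0.099981


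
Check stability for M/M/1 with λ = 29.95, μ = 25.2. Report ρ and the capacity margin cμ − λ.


Total capacity cμ = 1·25.2 = 25.20/hr
ρ = λ/(cμ) = 29.95/25.20 = 1.1885
Stable ⇔ ρ < 1: NO
Spare capacity = cμ − λ = 25.20 − 29.95 = -4.75/hr

Final: ρ = 1.1885; unstable; margin = -4.75/hr


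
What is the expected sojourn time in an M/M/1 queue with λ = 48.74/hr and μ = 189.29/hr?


W = 1/(μ−λ) = 1/(189.29 − 48.74) = 1/140.55 = 0.007115 hr

Final: 0.007115 hr


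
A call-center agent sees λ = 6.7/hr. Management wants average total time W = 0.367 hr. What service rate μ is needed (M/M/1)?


W = 1/(μ−λ) ⇒ μ − λ = 1/W = 1/0.367 = 2.7248
μ = λ + 1/W = 6.7 + 2.7248 = 9.4248 per hr

Final: 9.4248 /hr


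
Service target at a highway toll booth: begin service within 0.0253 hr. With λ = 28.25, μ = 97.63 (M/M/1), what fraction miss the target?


ρ = 28.25/97.63 = 0.2894
P(Wq > t) = ρ·e^{−(μ−λ)t} = 0.2894·e^{−1.7553}
= 0.2894·0.172853 = 0.050016

Final: 0.050016


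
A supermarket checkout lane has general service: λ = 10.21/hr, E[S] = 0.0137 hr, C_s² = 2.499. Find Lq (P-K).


ρ = λ·E[S] = 10.21·0.0137 = 0.1399
Lq = ρ²(1+C_s²)/(2(1−ρ)) = 0.01957·(1+2.499)/(2·0.8601)
= 0.01957·3.4990/1.7202 = 0.03980

Final: 0.03980


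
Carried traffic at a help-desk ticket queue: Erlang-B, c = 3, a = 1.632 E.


B(3,1.632) = 0.154528 (Erlang-B)
Carried load = a(1 − B) = 1.632·(1 − 0.154528) = 1.632·0.845472 = 1.3798 E

Final: 1.3798 Erlangs


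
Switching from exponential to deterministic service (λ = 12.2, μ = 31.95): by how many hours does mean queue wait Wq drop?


ρ = 12.2/31.95 = 0.3818
Wq(M/M/1) = ρ/(μ−λ) = 0.3818/19.75 = 0.01933 hr
Wq(M/D/1) = ρ/(2(μ−λ)) = 0.009667 hr
Savings = 0.01933 − 0.009667 = 0.009667 hr

Final: 0.009667 hr


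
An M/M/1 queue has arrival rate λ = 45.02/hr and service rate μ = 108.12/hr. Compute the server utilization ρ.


ρ = λ/μ = 45.02/108.12 = 0.4164

Final: 0.4164


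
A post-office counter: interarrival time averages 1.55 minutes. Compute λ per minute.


λ = 1/(interarrival time) in consistent units.
1 minute = 1 min, so λ = 1/1.55 = 0.6452 per minute

Final: 0.6452 /min


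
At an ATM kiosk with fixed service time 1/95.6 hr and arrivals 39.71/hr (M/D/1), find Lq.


ρ = 39.71/95.6 = 0.4154
M/D/1: Lq = ρ²/(2(1−ρ)) = 0.1725/(2·0.5846) = 0.14756

Final: 0.14756


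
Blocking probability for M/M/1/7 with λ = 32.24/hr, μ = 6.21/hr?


ρ = λ/μ = 32.24/6.21 = 5.1916
P_K = (1−ρ)ρ^K/(1−ρ^(K+1)) = (-4.1916·101653.896603)/(1 − 527749.054185)
= -426095.157582/-527748.054185 = 0.807384

Final: 0.807384


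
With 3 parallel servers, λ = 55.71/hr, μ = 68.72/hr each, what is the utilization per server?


ρ = λ/(cμ) = 55.71/(3·68.72) = 55.71/206.16 = 0.2702

Final: 0.2702


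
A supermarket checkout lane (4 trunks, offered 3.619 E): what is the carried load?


B(4,3.619) = 0.272646 (Erlang-B)
Carried load = a(1 − B) = 3.619·(1 − 0.272646) = 3.619·0.727354 = 2.6323 E

Final: 2.6323 Erlangs


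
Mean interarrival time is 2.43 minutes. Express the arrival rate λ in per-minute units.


λ = 1/(interarrival time) in consistent units.
1 minute = 1 min, so λ = 1/2.43 = 0.4115 per minute

Final: 0.4115 /min


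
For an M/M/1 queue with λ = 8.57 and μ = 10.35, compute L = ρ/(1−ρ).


ρ = λ/μ = 8.57/10.35 = 0.8280
L = ρ/(1−ρ) = 0.8280/(1 − 0.8280) = 0.8280/0.1720 = 4.8146

Final: 4.8146


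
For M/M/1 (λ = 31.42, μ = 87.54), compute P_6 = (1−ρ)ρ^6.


ρ = 31.42/87.54 = 0.3589
P_n = (1−ρ)·ρ^n = (1 − 0.3589)·0.3589^6 = 0.6411·0.002138 = 0.001371

Final: 0.001371


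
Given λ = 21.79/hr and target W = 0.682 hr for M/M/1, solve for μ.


W = 1/(μ−λ) ⇒ μ − λ = 1/W = 1/0.682 = 1.4663
μ = λ + 1/W = 21.79 + 1.4663 = 23.2563 per hr

Final: 23.2563 /hr


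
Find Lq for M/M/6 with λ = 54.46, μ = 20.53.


a = λ/μ = 2.6527; ρ = a/6 = 0.4421
P₀ = 0.069893
Lq = P₀·a^c·ρ / (c!·(1−ρ)²) = 0.069893·348.44331·0.4421/(720·0.31123)
= 0.04805

Final: 0.04805


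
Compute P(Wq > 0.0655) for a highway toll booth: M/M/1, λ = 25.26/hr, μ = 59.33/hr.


ρ = 25.26/59.33 = 0.4258
P(Wq > t) = ρ·e^{−(μ−λ)t} = 0.4258·e^{−2.2316}
= 0.4258·0.107358 = 0.045708

Final: 0.045708


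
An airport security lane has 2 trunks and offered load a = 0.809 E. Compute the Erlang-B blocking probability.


B(c,a) = (a^c/c!) / Σ_{k=0}^{c} a^k/k!
a^2/2! = 0.327241
Σ terms (k=0..2): 1.00000 + 0.80900 + 0.32724 = 2.136240
B = 0.327241/2.136240 = 0.153185

Final: 0.153185


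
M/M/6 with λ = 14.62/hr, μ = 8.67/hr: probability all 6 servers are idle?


a = λ/μ = 14.62/8.67 = 1.6863; ρ = a/c = 0.2810
Σ_{k=0}^{5} a^k/k! (terms k=0..5) = 1.00000 + 1.68627 + 1.42176 + 0.79916 + 0.33690 + 0.11362 = 5.35772
Tail: a^6/(6!(1−ρ)) = 22.99162/(720·0.7190) = 0.04442
P₀ = 1/(5.35772 + 0.04442) = 1/5.40213 = 0.185112

Final: 0.185112


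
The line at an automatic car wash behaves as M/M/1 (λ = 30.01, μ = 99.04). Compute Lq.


ρ = 30.01/99.04 = 0.3030
Lq = ρ²/(1−ρ) = 0.09181/0.6970 = 0.1317

Final: 0.1317


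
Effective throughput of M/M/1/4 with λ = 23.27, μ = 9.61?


ρ = 2.4214; P_K = (1−ρ)ρ^4/(1−ρ^5) = 0.594159
λ_eff = λ(1 − P_K) = 23.27·(1 − 0.594159) = 23.27·0.405841 = 9.4439 /hr

Final: 9.4439 /hr


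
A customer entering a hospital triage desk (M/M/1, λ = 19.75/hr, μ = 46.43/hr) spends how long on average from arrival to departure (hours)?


W = 1/(μ−λ) = 1/(46.43 − 19.75) = 1/26.68 = 0.03748 hr

Final: 0.03748 hr


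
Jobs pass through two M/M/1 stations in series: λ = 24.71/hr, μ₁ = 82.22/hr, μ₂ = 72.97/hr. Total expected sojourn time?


Each node sees arrival rate λ = 24.71/hr (tandem ⇒ throughput preserved).
W₁ = 1/(μ₁−λ) = 1/(82.22−24.71) = 0.01739 hr
W₂ = 1/(μ₂−λ) = 1/(72.97−24.71) = 0.02072 hr
W_total = W₁ + W₂ = 0.01739 + 0.02072 = 0.03811 hr

Final: 0.03811 hr


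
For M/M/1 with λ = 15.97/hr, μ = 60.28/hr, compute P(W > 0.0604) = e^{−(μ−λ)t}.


W ~ Exponential(μ−λ) for M/M/1.
μ − λ = 60.28 − 15.97 = 44.3100
P(W > t) = e^{−(μ−λ)t} = e^{−2.6763} = 0.068816

Final: 0.068816


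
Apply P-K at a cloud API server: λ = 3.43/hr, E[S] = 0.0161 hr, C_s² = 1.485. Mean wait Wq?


ρ = λ·E[S] = 3.43·0.0161 = 0.05522
E[S²] = E[S]²(1+C_s²) = 0.0161²·(1+1.485) = 0.0006441
Wq = λ·E[S²]/(2(1−ρ)) = 3.43·0.0006441/(2·0.9448) = 0.001169 hr

Final: 0.001169 hr


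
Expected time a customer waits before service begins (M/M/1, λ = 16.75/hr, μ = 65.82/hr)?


ρ = 16.75/65.82 = 0.2545
Wq = ρ/(μ−λ) = 0.2545/(65.82 − 16.75) = 0.2545/49.07 = 0.005186 hr

Final: 0.005186 hr


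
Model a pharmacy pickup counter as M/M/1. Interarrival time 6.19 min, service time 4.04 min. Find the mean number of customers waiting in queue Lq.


λ = 60/6.19 = 9.6931 /hr
μ = 60/4.04 = 14.8515 /hr
ρ = λ/μ = 9.6931/14.8515 = 0.6527
Lq = ρ²/(1−ρ) = 0.4260/0.3473 = 1.2264

Final: 1.2264


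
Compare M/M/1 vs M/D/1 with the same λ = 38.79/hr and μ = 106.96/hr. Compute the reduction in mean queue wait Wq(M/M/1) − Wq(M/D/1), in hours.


ρ = 38.79/106.96 = 0.3627
Wq(M/M/1) = ρ/(μ−λ) = 0.3627/68.17 = 0.005320 hr
Wq(M/D/1) = ρ/(2(μ−λ)) = 0.002660 hr
Savings = 0.005320 − 0.002660 = 0.002660 hr

Final: 0.002660 hr


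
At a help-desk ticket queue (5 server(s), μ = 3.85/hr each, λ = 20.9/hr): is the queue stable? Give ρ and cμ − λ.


Total capacity cμ = 5·3.85 = 19.25/hr
ρ = λ/(cμ) = 20.9/19.25 = 1.0857
Stable ⇔ ρ < 1: NO
Spare capacity = cμ − λ = 19.25 − 20.9 = -1.65/hr

Final: ρ = 1.0857; unstable; margin = -1.65/hr


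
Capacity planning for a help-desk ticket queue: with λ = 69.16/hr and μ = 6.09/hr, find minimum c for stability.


Stability requires cμ > λ ⇔ c > λ/μ.
λ/μ = 69.16/6.09 = 11.3563
Minimum integer c = ⌊11.3563⌋ + 1 = 12
Check: 12·6.09 = 73.08 > 69.16, while 11·6.09 = 66.99 ≤ 69.16

Final: 12 servers


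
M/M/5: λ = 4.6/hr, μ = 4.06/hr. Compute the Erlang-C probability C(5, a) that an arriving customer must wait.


a = λ/μ = 1.1330; ρ = a/5 = 0.2266
P₀ = 0.321953 (from M/M/c formula)
C(c,a) = [a^c/(c!(1−ρ))]·P₀ = [1.86706/(120·0.7734)]·0.321953
= 0.02012·0.321953 = 0.006477

Final: 0.006477


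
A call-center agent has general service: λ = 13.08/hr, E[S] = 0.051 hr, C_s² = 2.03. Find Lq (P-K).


ρ = λ·E[S] = 13.08·0.051 = 0.6671
Lq = ρ²(1+C_s²)/(2(1−ρ)) = 0.4450·(1+2.03)/(2·0.3329)
= 0.4450·3.0300/0.6658 = 2.02502

Final: 2.02502


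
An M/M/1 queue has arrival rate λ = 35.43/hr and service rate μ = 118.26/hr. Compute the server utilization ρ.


ρ = λ/μ = 35.43/118.26 = 0.2996

Final: 0.2996


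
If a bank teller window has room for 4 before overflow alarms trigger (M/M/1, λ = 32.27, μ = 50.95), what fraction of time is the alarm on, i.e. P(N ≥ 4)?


ρ = 32.27/50.95 = 0.6334
P(N ≥ n) = ρ^n = 0.6334^4 = 0.160923

Final: 0.160923


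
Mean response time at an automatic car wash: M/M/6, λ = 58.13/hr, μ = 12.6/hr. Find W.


a = 4.6135; ρ = 0.7689; P₀ = 0.007882
Lq = P₀·a^c·ρ/(c!(1−ρ)²) = 1.51997
Wq = Lq/λ = 1.51997/58.13 = 0.02615 hr
W = Wq + 1/μ = 0.02615 + 0.07937 = 0.10551 hr

Final: 0.10551 hr


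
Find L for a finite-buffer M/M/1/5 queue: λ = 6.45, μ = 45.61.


ρ = 6.45/45.61 = 0.1414
L = ρ[1 − (K+1)ρ^K + Kρ^(K+1)] / [(1−ρ)(1−ρ^(K+1))]
Numerator: 0.1414·(1 − 6·0.00005656 + 5·0.000007998) = 0.141374
Denominator: (0.8586)·(0.999992) = 0.858577
L = 0.141374/0.858577 = 0.1647

Final: 0.1647


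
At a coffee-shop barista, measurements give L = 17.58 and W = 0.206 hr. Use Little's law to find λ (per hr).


λ = L/W = 17.58/0.206 = 85.3398 /hr

Final: 85.3398 /hr


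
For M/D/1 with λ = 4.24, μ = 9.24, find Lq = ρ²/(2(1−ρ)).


ρ = 4.24/9.24 = 0.4589
M/D/1: Lq = ρ²/(2(1−ρ)) = 0.2106/(2·0.5411) = 0.19456

Final: 0.19456


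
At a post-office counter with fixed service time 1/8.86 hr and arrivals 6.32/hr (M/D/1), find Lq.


ρ = 6.32/8.86 = 0.7133
M/D/1: Lq = ρ²/(2(1−ρ)) = 0.5088/(2·0.2867) = 0.88744

Final: 0.88744


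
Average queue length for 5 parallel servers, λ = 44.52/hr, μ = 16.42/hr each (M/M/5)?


a = λ/μ = 2.7113; ρ = a/5 = 0.5423
P₀ = 0.063987
Lq = P₀·a^c·ρ / (c!·(1−ρ)²) = 0.063987·146.52442·0.5423/(120·0.20952)
= 0.20221

Final: 0.20221


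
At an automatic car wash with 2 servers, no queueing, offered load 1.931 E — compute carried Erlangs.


B(2,1.931) = 0.388787 (Erlang-B)
Carried load = a(1 − B) = 1.931·(1 − 0.388787) = 1.931·0.611213 = 1.1803 E

Final: 1.1803 Erlangs


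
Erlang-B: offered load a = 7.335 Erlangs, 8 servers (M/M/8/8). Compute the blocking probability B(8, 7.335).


B(c,a) = (a^c/c!) / Σ_{k=0}^{c} a^k/k!
a^8/8! = 207.816689
Σ terms (k=0..8): 1.00000 + 7.33500 + 26.90111 + 65.77322 + 120.61164 + 176.93728 + 216.30582 + 226.65760 + 207.81669 = 1049.338370
B = 207.816689/1049.338370 = 0.198045

Final: 0.198045


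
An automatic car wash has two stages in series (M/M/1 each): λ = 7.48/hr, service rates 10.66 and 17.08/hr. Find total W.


Each node sees arrival rate λ = 7.48/hr (tandem ⇒ throughput preserved).
W₁ = 1/(μ₁−λ) = 1/(10.66−7.48) = 0.31447 hr
W₂ = 1/(μ₂−λ) = 1/(17.08−7.48) = 0.10417 hr
W_total = W₁ + W₂ = 0.31447 + 0.10417 = 0.41863 hr

Final: 0.41863 hr


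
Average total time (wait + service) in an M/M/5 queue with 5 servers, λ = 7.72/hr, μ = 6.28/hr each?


a = 1.2293; ρ = 0.2459; P₀ = 0.292340
Lq = P₀·a^c·ρ/(c!(1−ρ)²) = 0.002957
Wq = Lq/λ = 0.002957/7.72 = 0.0003830 hr
W = Wq + 1/μ = 0.0003830 + 0.15924 = 0.15962 hr

Final: 0.15962 hr


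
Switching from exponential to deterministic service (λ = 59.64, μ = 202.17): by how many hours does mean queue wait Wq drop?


ρ = 59.64/202.17 = 0.2950
Wq(M/M/1) = ρ/(μ−λ) = 0.2950/142.53 = 0.002070 hr
Wq(M/D/1) = ρ/(2(μ−λ)) = 0.001035 hr
Savings = 0.002070 − 0.001035 = 0.001035 hr

Final: 0.001035 hr


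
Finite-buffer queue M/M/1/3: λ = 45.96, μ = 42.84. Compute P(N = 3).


ρ = λ/μ = 45.96/42.84 = 1.0728
P_K = (1−ρ)ρ^K/(1−ρ^(K+1)) = (-0.07283·1.234786)/(1 − 1.324714)
= -0.089928/-0.324714 = 0.276946

Final: 0.276946


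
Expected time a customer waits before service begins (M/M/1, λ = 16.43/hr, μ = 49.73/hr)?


ρ = 16.43/49.73 = 0.3304
Wq = ρ/(μ−λ) = 0.3304/(49.73 − 16.43) = 0.3304/33.30 = 0.009921 hr

Final: 0.009921 hr


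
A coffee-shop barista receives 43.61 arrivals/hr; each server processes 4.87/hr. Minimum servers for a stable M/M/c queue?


Stability requires cμ > λ ⇔ c > λ/μ.
λ/μ = 43.61/4.87 = 8.9548
Minimum integer c = ⌊8.9548⌋ + 1 = 9
Check: 9·4.87 = 43.83 > 43.61, while 8·4.87 = 38.96 ≤ 43.61

Final: 9 servers


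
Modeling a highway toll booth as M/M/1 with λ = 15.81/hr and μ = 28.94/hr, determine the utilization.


ρ = λ/μ = 15.81/28.94 = 0.5463

Final: 0.5463


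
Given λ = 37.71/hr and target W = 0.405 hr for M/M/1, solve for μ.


W = 1/(μ−λ) ⇒ μ − λ = 1/W = 1/0.405 = 2.4691
μ = λ + 1/W = 37.71 + 2.4691 = 40.1791 per hr

Final: 40.1791 /hr


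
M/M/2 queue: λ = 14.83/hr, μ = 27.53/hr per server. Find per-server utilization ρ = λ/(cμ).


ρ = λ/(cμ) = 14.83/(2·27.53) = 14.83/55.06 = 0.2693

Final: 0.2693


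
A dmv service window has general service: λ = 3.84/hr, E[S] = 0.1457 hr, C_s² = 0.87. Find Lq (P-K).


ρ = λ·E[S] = 3.84·0.1457 = 0.5595
Lq = ρ²(1+C_s²)/(2(1−ρ)) = 0.3130·(1+0.87)/(2·0.4405)
= 0.3130·1.8700/0.8810 = 0.66441

Final: 0.66441


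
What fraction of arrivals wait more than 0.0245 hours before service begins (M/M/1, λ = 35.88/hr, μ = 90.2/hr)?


ρ = 35.88/90.2 = 0.3978
P(Wq > t) = ρ·e^{−(μ−λ)t} = 0.3978·e^{−1.3308}
= 0.3978·0.264255 = 0.105116

Final: 0.105116


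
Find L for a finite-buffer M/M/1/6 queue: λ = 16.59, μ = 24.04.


ρ = 16.59/24.04 = 0.6901
L = ρ[1 − (K+1)ρ^K + Kρ^(K+1)] / [(1−ρ)(1−ρ^(K+1))]
Numerator: 0.6901·(1 − 7·0.108012 + 6·0.074539) = 0.476963
Denominator: (0.3099)·(0.925461) = 0.286801
L = 0.476963/0.286801 = 1.6630

Final: 1.6630


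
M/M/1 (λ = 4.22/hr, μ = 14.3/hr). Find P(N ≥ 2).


ρ = 4.22/14.3 = 0.2951
P(N ≥ n) = ρ^n = 0.2951^2 = 0.087087

Final: 0.087087


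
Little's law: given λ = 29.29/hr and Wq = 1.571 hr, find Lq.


Lq = λWq = 29.29·1.571 = 46.0146

Final: 46.0146


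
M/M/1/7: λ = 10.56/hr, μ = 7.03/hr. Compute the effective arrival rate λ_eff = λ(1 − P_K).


ρ = 1.5021; P_K = (1−ρ)ρ^7/(1−ρ^8) = 0.347693
λ_eff = λ(1 − P_K) = 10.56·(1 − 0.347693) = 10.56·0.652307 = 6.8884 /hr

Final: 6.8884 /hr


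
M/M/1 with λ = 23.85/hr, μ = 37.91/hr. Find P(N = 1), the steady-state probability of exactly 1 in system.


ρ = 23.85/37.91 = 0.6291
P_n = (1−ρ)·ρ^n = (1 − 0.6291)·0.6291^1 = 0.3709·0.629122 = 0.233328

Final: 0.233328


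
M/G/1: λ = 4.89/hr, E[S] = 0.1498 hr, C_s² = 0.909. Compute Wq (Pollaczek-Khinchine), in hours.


ρ = λ·E[S] = 4.89·0.1498 = 0.7325
E[S²] = E[S]²(1+C_s²) = 0.1498²·(1+0.909) = 0.042838
Wq = λ·E[S²]/(2(1−ρ)) = 4.89·0.042838/(2·0.2675) = 0.39158 hr

Final: 0.39158 hr
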